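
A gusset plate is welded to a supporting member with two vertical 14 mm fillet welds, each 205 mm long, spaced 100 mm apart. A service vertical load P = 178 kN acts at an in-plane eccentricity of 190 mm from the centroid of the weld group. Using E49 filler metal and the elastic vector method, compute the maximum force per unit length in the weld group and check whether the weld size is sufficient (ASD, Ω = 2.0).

E49XX → F_EXX = 490 MPa.
Total weld length L_w = 410 mm. Treat welds as unit-width lines.
Polar moment about centroid: J = 2[d³/12 + d(b/2)²] = 2[205³/12 + 205×50²] = 2461000 mm³.
Direct shear f_v = P/L_w = 178×10³ / 410 = 434.1 N/mm (vertical).
Torsion M = P·e = 178×10³ × 190 = 33820000 N·mm.
Critical point at (x, y) = (50, 102.5) from centroid. f_tx = M·y/J = 1409 N/mm; f_ty = M·x/J = 687.2 N/mm.
Resultant f_max = √[f_tx² + (f_v + f_ty)²] = √[1409² + (434.1 + 687.2)²] = 1800 N/mm.
Capacity per unit length: r_n/Ω = (1/2.0) × 0.6 × 490 × (0.707 × 14) = 1455 N/mm.
1800 > 1455 → NOT adequate.

f_max ≈ 1800 N/mm; NOT adequate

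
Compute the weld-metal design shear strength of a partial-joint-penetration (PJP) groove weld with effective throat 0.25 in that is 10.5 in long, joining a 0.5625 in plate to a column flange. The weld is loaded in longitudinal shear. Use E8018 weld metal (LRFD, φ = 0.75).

φR_n ≈ 94.5 kip

E80XX → F_EXX = 80 ksi.
Effective throat (given) t_e = 0.25 in.
A_we = 0.25 × 10.5 = 2.625 in².
F_nw = 0.6 F_EXX = 48 ksi.
φR_n = 0.75 × 48 × 2.625 = 94.5 kip.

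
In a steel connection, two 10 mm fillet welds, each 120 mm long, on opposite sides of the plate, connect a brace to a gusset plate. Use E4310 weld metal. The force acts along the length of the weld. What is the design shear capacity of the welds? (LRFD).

E43XX → F_EXX = 430 MPa.
Effective throat t_e = 0.707 × 10 = 7.07 mm.
Total length L = 240 mm; A_we = 7.07 × 240 = 1697 mm².
F_nw = 0.6 F_EXX = 0.6 × 430 = 258 MPa.
φR_n = 0.75 × 258 × 1697 × 10⁻³ = 328.3 kN.

φR_n ≈ 328 kN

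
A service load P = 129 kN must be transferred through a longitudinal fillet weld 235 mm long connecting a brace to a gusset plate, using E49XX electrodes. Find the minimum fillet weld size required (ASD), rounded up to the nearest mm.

E49XX → F_EXX = 490 MPa.
Total weld length L = 235 mm.
Required throat t_e = P × Ω / (0.6 F_EXX × L) = 129 × 2.0 / (0.6 × 490 × 235 × 10⁻³) = 3.734 mm.
Required leg w = t_e / 0.707 = 5.282 mm → use 6 mm.

w = 6 mm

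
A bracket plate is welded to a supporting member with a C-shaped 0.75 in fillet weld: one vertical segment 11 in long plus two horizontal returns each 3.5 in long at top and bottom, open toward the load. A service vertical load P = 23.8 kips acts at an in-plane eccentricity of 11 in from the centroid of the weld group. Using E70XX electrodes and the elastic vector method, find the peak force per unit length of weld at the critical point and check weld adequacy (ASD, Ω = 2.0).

f_max ≈ 5.45 kip/in; adequate

E70XX → F_EXX = 70 ksi.
Total weld length L_w = 18 in. Treat welds as unit-width lines.
Centroid: x̄ = 2×3.5×1.75 / 18 = 0.6806 in from the vertical weld.
Polar moment about centroid: J = I_x + I_y = [11³/12 + 2×3.5×5.5²] + [11×0.6806² + 2(3.5³/12 + 3.5×1.069²)] = 342.9 in³.
Direct shear f_v = P/L_w = 23.8 / 18 = 1.322 kip/in (vertical).
Torsion M = P·e = 23.8 × 11 = 261.8 kip·in.
Critical point at (x, y) = (2.819, 5.5) from centroid. f_tx = M·y/J = 4.199 kip/in; f_ty = M·x/J = 2.153 kip/in.
Resultant f_max = √[f_tx² + (f_v + f_ty)²] = √[4.199² + (1.322 + 2.153)²] = 5.45 kip/in.
Capacity per unit length: r_n/Ω = (1/2.0) × 0.6 × 70 × (0.707 × 0.75) = 11.14 kip/in.
5.45 ≤ 11.14 → adequate.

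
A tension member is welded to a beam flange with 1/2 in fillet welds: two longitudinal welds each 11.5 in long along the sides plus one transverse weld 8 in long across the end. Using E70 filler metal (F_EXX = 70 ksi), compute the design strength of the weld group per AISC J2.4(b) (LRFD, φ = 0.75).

φR_n ≈ 351 kips

t_e = 0.707 × 0.5 = 0.3535 in.
R_nwl = 0.6 × 70 × 0.3535 × 23 = 341.5 kips (longitudinal, 2 welds).
R_nwt = 0.6 × 70 × 0.3535 × 8 = 118.8 kips (transverse, base value).
(i) R_nwl + R_nwt = 460.3 kips; (ii) 0.85 R_nwl + 1.5 R_nwt = 468.4 kips.
R_n = max = 468.4 kips [governs: (ii)]; φR_n = 351.3 kips.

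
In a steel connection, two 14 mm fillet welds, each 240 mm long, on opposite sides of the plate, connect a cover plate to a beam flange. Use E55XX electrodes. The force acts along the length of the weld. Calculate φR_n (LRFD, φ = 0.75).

φR_n ≈ 1180 kN

E55XX → F_EXX = 550 MPa.
Effective throat t_e = 0.707 × 14 = 9.898 mm.
Total length L = 480 mm; A_we = 9.898 × 480 = 4751 mm².
F_nw = 0.6 F_EXX = 0.6 × 550 = 330 MPa.
φR_n = 0.75 × 330 × 4751 × 10⁻³ = 1176 kN.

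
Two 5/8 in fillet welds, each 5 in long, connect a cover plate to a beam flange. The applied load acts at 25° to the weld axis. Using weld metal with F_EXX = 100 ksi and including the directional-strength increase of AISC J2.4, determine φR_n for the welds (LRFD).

t_e = 0.707 × 0.625 = 0.4419 in; A_we = 0.4419 × 10 = 4.419 in².
Directional factor: 1.0 + 0.5 sin^1.5(25°) = 1.137.
F_nw = 0.6 × 100 × 1.137 = 68.24 ksi.
φR_n = 0.75 × 68.24 × 4.419 = 226.2 kips.

φR_n ≈ 226 kips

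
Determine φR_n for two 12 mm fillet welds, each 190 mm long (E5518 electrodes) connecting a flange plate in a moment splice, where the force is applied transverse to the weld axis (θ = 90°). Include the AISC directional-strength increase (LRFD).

E55XX → F_EXX = 550 MPa.
t_e = 0.707 × 12 = 8.484 mm; A_we = 8.484 × 380 = 3224 mm².
Directional factor: 1.0 + 0.5 sin^1.5(90°) = 1.5.
F_nw = 0.6 × 550 × 1.5 = 495 MPa.
φR_n = 0.75 × 495 × 3224 × 10⁻³ = 1197 kN.

φR_n ≈ 1200 kN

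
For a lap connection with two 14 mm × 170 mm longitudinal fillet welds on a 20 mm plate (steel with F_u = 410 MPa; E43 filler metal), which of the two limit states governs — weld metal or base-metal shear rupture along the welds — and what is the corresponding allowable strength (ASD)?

E43XX → F_EXX = 430 MPa.
t_e = 0.707 × 14 = 9.898 mm; L = 340 mm.
Weld metal: R_n/Ω = (1/2.0) × 0.6 × 430 × 9.898 × 340 × 10⁻³ = 434.1 kN.
Base metal (shear rupture): R_n/Ω = (1/2.0) × 0.6 × 410 × 20 × 340 × 10⁻³ = 836.4 kN.
Governing: weld metal.

R_n/Ω ≈ 434 kN (weld metal governs)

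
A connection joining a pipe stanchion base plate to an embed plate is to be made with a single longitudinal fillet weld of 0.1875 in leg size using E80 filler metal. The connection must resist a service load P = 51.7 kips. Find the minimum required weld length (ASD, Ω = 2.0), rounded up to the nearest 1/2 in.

E80XX → F_EXX = 80 ksi.
Throat t_e = 0.707 × 0.1875 = 0.1326 in.
r_n/Ω = (0.6 × 80 × 0.1326) / 2.0 = 3.181 kip/in.
L_req = P / (r_n/Ω) = 51.7 / 3.181 = 16.25 in total.
Round up → use L = 16.5 in.

L = 16.5 in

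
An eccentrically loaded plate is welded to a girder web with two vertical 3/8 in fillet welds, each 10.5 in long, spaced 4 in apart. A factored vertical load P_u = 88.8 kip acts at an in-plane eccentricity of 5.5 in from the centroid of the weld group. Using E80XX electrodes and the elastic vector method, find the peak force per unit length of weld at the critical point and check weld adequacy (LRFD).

f_max ≈ 12.1 kip/in; NOT adequate

E80XX → F_EXX = 80 ksi.
Total weld length L_w = 21 in. Treat welds as unit-width lines.
Polar moment about centroid: J = 2[d³/12 + d(b/2)²] = 2[10.5³/12 + 10.5×2²] = 276.9 in³.
Direct shear f_v = P/L_w = 88.8 / 21 = 4.229 kip/in (vertical).
Torsion M = P·e = 88.8 × 5.5 = 488.4 kip·in.
Critical point at (x, y) = (2, 5.25) from centroid. f_tx = M·y/J = 9.259 kip/in; f_ty = M·x/J = 3.527 kip/in.
Resultant f_max = √[f_tx² + (f_v + f_ty)²] = √[9.259² + (4.229 + 3.527)²] = 12.08 kip/in.
Capacity per unit length: φr_n = 0.75 × 0.6 × 80 × (0.707 × 0.375) = 9.544 kip/in.
12.08 > 9.544 → NOT adequate.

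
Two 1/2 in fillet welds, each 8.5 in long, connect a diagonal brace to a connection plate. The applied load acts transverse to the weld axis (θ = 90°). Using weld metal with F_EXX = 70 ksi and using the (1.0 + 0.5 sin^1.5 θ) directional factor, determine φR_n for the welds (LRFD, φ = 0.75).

t_e = 0.707 × 0.5 = 0.3535 in; A_we = 0.3535 × 17 = 6.01 in².
Directional factor: 1.0 + 0.5 sin^1.5(90°) = 1.5.
F_nw = 0.6 × 70 × 1.5 = 63 ksi.
φR_n = 0.75 × 63 × 6.01 = 283.9 kips.

φR_n ≈ 284 kips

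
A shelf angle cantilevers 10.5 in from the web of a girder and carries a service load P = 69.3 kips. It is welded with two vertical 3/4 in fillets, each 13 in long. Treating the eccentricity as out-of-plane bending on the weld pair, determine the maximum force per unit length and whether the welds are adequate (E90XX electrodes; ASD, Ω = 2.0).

f_max ≈ 13.2 kip/in; adequate

E90XX → F_EXX = 90 ksi.
L_w = 2 × 13 = 26 in; section modulus (unit throat) S = 2 × L²/6 = 56.33 in².
Direct shear f_v = P/L_w = 69.3/26 = 2.665 kip/in.
Moment M = P × e = 69.3 × 10.5 = 727.65 kip·in; bending f_b = M/S = 12.92 kip/in.
f_max = √(f_v² + f_b²) = √(2.665² + 12.92²) = 13.19 kip/in.
r_n/Ω = (1/2.0) × 0.6 × 90 × (0.707 × 0.75) = 14.32 kip/in → adequate.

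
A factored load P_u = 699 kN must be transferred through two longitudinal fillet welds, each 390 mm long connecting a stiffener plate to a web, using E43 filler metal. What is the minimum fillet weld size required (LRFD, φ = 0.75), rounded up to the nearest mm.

E43XX → F_EXX = 430 MPa.
Total weld length L = 780 mm.
Required throat t_e = P_u / (φ × 0.6 F_EXX × L) = 699 / (0.75 × 0.6 × 430 × 780 × 10⁻³) = 4.631 mm.
Required leg w = t_e / 0.707 = 6.551 mm → use 7 mm.

w = 7 mm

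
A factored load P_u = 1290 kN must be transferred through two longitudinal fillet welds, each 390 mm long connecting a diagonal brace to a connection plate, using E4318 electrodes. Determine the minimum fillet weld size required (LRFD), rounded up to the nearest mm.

w = 13 mm

E43XX → F_EXX = 430 MPa.
Total weld length L = 780 mm.
Required throat t_e = P_u / (φ × 0.6 F_EXX × L) = 1290 / (0.75 × 0.6 × 430 × 780 × 10⁻³) = 8.547 mm.
Required leg w = t_e / 0.707 = 12.09 mm → use 13 mm.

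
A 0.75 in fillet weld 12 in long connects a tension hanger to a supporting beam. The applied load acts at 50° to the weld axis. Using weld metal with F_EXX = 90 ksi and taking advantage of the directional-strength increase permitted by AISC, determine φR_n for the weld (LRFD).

φR_n ≈ 344 kips

t_e = 0.707 × 0.75 = 0.5302 in; A_we = 0.5302 × 12 = 6.363 in².
Directional factor: 1.0 + 0.5 sin^1.5(50°) = 1.335.
F_nw = 0.6 × 90 × 1.335 = 72.1 ksi.
φR_n = 0.75 × 72.1 × 6.363 = 344.1 kips.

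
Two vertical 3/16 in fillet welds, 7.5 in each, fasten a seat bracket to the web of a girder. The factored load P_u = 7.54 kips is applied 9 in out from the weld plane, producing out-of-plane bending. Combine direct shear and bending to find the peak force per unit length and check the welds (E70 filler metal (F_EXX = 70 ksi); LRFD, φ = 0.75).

f_max ≈ 3.65 kip/in; adequate

L_w = 2 × 7.5 = 15 in; section modulus (unit throat) S = 2 × L²/6 = 18.75 in².
Direct shear f_v = P/L_w = 7.54/15 = 0.5027 kip/in.
Moment M = P × e = 7.54 × 9 = 67.86 kip·in; bending f_b = M/S = 3.619 kip/in.
f_max = √(f_v² + f_b²) = √(0.5027² + 3.619²) = 3.654 kip/in.
φr_n = 0.75 × 0.6 × 70 × (0.707 × 0.1875) = 4.176 kip/in → adequate.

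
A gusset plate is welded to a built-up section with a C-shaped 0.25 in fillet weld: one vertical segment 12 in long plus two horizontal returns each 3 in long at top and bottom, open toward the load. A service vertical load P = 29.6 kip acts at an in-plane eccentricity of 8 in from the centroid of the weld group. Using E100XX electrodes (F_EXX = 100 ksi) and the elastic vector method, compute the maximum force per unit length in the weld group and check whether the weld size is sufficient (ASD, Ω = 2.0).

f_max ≈ 4.99 kip/in; adequate

Total weld length L_w = 18 in. Treat welds as unit-width lines.
Centroid: x̄ = 2×3×1.5 / 18 = 0.5 in from the vertical weld.
Polar moment about centroid: J = I_x + I_y = [12³/12 + 2×3×6²] + [12×0.5² + 2(3³/12 + 3×1²)] = 373.5 in³.
Direct shear f_v = P/L_w = 29.6 / 18 = 1.644 kip/in (vertical).
Torsion M = P·e = 29.6 × 8 = 236.8 kip·in.
Critical point at (x, y) = (2.5, 6) from centroid. f_tx = M·y/J = 3.804 kip/in; f_ty = M·x/J = 1.585 kip/in.
Resultant f_max = √[f_tx² + (f_v + f_ty)²] = √[3.804² + (1.644 + 1.585)²] = 4.99 kip/in.
Capacity per unit length: r_n/Ω = (1/2.0) × 0.6 × 100 × (0.707 × 0.25) = 5.302 kip/in.
4.99 ≤ 5.302 → adequate.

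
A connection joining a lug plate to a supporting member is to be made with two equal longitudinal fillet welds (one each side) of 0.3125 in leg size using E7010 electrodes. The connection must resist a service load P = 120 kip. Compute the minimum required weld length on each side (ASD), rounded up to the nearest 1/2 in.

L = 13 in on each side

E70XX → F_EXX = 70 ksi.
Throat t_e = 0.707 × 0.3125 = 0.2209 in.
r_n/Ω = (0.6 × 70 × 0.2209) / 2.0 = 4.64 kip/in.
L_req = P / (r_n/Ω) = 120 / 4.64 = 25.86 in total.
Per side: 25.86 / 2 = 12.93 in.
Round up → use L = 13 in on each side.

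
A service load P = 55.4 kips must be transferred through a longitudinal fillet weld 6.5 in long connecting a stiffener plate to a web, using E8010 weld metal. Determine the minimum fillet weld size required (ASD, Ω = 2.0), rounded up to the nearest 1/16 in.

E80XX → F_EXX = 80 ksi.
Total weld length L = 6.5 in.
Required throat t_e = P × Ω / (0.6 F_EXX × L) = 55.4 × 2.0 / (0.6 × 80 × 6.5) = 0.3551 in.
Required leg w = t_e / 0.707 = 0.5023 in → use 9/16 in.

w = 9/16 in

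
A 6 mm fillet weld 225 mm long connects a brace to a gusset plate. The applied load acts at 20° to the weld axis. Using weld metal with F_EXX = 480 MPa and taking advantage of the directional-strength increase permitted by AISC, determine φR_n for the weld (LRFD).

t_e = 0.707 × 6 = 4.242 mm; A_we = 4.242 × 225 = 954.5 mm².
Directional factor: 1.0 + 0.5 sin^1.5(20°) = 1.1.
F_nw = 0.6 × 480 × 1.1 = 316.8 MPa.
φR_n = 0.75 × 316.8 × 954.5 × 10⁻³ = 226.8 kN.

φR_n ≈ 227 kN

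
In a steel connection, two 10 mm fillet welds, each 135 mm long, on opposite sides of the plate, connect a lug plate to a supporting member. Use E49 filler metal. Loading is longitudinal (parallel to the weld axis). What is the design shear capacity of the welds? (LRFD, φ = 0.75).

E49XX → F_EXX = 490 MPa.
Effective throat t_e = 0.707 × 10 = 7.07 mm.
Total length L = 270 mm; A_we = 7.07 × 270 = 1909 mm².
F_nw = 0.6 F_EXX = 0.6 × 490 = 294 MPa.
φR_n = 0.75 × 294 × 1909 × 10⁻³ = 420.9 kN.

φR_n ≈ 421 kN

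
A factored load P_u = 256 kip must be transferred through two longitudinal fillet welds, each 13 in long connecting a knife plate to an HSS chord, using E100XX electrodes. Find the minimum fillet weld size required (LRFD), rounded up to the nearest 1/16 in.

w = 5/16 in

E100XX → F_EXX = 100 ksi.
Total weld length L = 26 in.
Required throat t_e = P_u / (φ × 0.6 F_EXX × L) = 256 / (0.75 × 0.6 × 100 × 26) = 0.2188 in.
Required leg w = t_e / 0.707 = 0.3095 in → use 5/16 in.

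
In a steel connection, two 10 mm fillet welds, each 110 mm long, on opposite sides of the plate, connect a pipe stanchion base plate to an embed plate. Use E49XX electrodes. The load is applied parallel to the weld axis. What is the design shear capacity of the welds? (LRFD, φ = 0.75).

E49XX → F_EXX = 490 MPa.
Effective throat t_e = 0.707 × 10 = 7.07 mm.
Total length L = 220 mm; A_we = 7.07 × 220 = 1555 mm².
F_nw = 0.6 F_EXX = 0.6 × 490 = 294 MPa.
φR_n = 0.75 × 294 × 1555 × 10⁻³ = 343 kN.

φR_n ≈ 343 kN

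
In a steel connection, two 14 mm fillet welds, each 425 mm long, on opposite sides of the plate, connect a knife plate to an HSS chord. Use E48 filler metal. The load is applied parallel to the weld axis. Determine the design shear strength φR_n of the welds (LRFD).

E48XX → F_EXX = 480 MPa.
Effective throat t_e = 0.707 × 14 = 9.898 mm.
Total length L = 850 mm; A_we = 9.898 × 850 = 8413 mm².
F_nw = 0.6 F_EXX = 0.6 × 480 = 288 MPa.
φR_n = 0.75 × 288 × 8413 × 10⁻³ = 1817 kN.

φR_n ≈ 1820 kN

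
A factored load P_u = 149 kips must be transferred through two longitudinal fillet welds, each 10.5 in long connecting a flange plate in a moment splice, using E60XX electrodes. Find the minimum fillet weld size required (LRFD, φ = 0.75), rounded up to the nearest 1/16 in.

w = 3/8 in

E60XX → F_EXX = 60 ksi.
Total weld length L = 21 in.
Required throat t_e = P_u / (φ × 0.6 F_EXX × L) = 149 / (0.75 × 0.6 × 60 × 21) = 0.2628 in.
Required leg w = t_e / 0.707 = 0.3717 in → use 3/8 in.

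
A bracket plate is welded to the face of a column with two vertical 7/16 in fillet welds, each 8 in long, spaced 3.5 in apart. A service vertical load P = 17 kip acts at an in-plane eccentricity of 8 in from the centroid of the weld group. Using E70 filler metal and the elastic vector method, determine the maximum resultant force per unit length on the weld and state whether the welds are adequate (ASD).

E70XX → F_EXX = 70 ksi.
Total weld length L_w = 16 in. Treat welds as unit-width lines.
Polar moment about centroid: J = 2[d³/12 + d(b/2)²] = 2[8³/12 + 8×1.75²] = 134.3 in³.
Direct shear f_v = P/L_w = 17 / 16 = 1.062 kip/in (vertical).
Torsion M = P·e = 17 × 8 = 136 kip·in.
Critical point at (x, y) = (1.75, 4) from centroid. f_tx = M·y/J = 4.05 kip/in; f_ty = M·x/J = 1.772 kip/in.
Resultant f_max = √[f_tx² + (f_v + f_ty)²] = √[4.05² + (1.062 + 1.772)²] = 4.943 kip/in.
Capacity per unit length: r_n/Ω = (1/2.0) × 0.6 × 70 × (0.707 × 0.4375) = 6.496 kip/in.
4.943 ≤ 6.496 → adequate.

f_max ≈ 4.94 kip/in; adequate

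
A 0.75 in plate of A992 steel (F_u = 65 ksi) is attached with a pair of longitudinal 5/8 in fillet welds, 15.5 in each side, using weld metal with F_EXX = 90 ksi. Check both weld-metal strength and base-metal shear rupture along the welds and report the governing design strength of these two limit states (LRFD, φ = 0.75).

t_e = 0.707 × 0.625 = 0.4419 in; L = 31 in.
Weld metal: φR_n = 0.75 × 0.6 × 90 × 0.4419 × 31 = 554.8 kip.
Base metal (shear rupture): φR_n = 0.75 × 0.6 × 65 × 0.75 × 31 = 680.1 kip.
Governing: weld metal.

φR_n ≈ 555 kip (weld metal governs)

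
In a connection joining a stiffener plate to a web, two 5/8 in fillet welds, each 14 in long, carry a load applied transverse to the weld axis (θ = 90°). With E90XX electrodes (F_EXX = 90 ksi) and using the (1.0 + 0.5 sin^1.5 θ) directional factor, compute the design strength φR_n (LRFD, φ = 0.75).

φR_n ≈ 752 kips

t_e = 0.707 × 0.625 = 0.4419 in; A_we = 0.4419 × 28 = 12.37 in².
Directional factor: 1.0 + 0.5 sin^1.5(90°) = 1.5.
F_nw = 0.6 × 90 × 1.5 = 81 ksi.
φR_n = 0.75 × 81 × 12.37 = 751.6 kips.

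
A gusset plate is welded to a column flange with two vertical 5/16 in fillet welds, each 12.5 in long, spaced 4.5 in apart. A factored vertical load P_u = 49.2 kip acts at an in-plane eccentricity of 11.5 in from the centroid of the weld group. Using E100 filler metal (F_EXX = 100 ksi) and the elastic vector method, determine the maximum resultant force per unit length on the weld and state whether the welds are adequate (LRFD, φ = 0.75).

Total weld length L_w = 25 in. Treat welds as unit-width lines.
Polar moment about centroid: J = 2[d³/12 + d(b/2)²] = 2[12.5³/12 + 12.5×2.25²] = 452.1 in³.
Direct shear f_v = P/L_w = 49.2 / 25 = 1.968 kip/in (vertical).
Torsion M = P·e = 49.2 × 11.5 = 565.8 kip·in.
Critical point at (x, y) = (2.25, 6.25) from centroid. f_tx = M·y/J = 7.822 kip/in; f_ty = M·x/J = 2.816 kip/in.
Resultant f_max = √[f_tx² + (f_v + f_ty)²] = √[7.822² + (1.968 + 2.816)²] = 9.169 kip/in.
Capacity per unit length: φr_n = 0.75 × 0.6 × 100 × (0.707 × 0.3125) = 9.942 kip/in.
9.169 ≤ 9.942 → adequate.

f_max ≈ 9.17 kip/in; adequate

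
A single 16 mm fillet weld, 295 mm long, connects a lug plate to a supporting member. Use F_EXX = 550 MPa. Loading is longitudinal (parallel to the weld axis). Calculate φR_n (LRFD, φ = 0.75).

φR_n ≈ 826 kN

Effective throat t_e = 0.707 × 16 = 11.31 mm.
Total length L = 295 mm; A_we = 11.31 × 295 = 3337 mm².
F_nw = 0.6 F_EXX = 0.6 × 550 = 330 MPa.
φR_n = 0.75 × 330 × 3337 × 10⁻³ = 825.9 kN.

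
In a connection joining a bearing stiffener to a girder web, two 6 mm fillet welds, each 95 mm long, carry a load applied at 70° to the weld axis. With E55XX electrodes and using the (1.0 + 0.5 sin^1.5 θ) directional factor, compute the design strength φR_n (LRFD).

φR_n ≈ 290 kN

E55XX → F_EXX = 550 MPa.
t_e = 0.707 × 6 = 4.242 mm; A_we = 4.242 × 190 = 806 mm².
Directional factor: 1.0 + 0.5 sin^1.5(70°) = 1.455.
F_nw = 0.6 × 550 × 1.455 = 480.3 MPa.
φR_n = 0.75 × 480.3 × 806 × 10⁻³ = 290.3 kN.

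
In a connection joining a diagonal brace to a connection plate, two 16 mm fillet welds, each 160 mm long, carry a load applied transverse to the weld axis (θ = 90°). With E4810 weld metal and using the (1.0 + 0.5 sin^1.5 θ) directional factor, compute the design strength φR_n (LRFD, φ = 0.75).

E48XX → F_EXX = 480 MPa.
t_e = 0.707 × 16 = 11.31 mm; A_we = 11.31 × 320 = 3620 mm².
Directional factor: 1.0 + 0.5 sin^1.5(90°) = 1.5.
F_nw = 0.6 × 480 × 1.5 = 432 MPa.
φR_n = 0.75 × 432 × 3620 × 10⁻³ = 1173 kN.

φR_n ≈ 1170 kN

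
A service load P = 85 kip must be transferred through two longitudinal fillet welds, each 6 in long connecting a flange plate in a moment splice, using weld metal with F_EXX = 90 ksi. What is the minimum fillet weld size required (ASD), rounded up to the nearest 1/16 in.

Total weld length L = 12 in.
Required throat t_e = P × Ω / (0.6 F_EXX × L) = 85 × 2.0 / (0.6 × 90 × 12) = 0.2623 in.
Required leg w = t_e / 0.707 = 0.3711 in → use 3/8 in.

w = 3/8 in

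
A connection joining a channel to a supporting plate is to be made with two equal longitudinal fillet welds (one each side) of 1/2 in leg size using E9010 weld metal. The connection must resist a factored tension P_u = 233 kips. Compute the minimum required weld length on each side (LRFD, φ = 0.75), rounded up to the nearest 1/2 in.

E90XX → F_EXX = 90 ksi.
Throat t_e = 0.707 × 0.5 = 0.3535 in.
φr_n = 0.75 × 0.6 × 90 × 0.3535 = 14.32 kips/in.
L_req = P_u / φr_n = 233 / 14.32 = 16.27 in total.
Per side: 16.27 / 2 = 8.137 in.
Round up → use L = 8.5 in on each side.

L = 8.5 in on each side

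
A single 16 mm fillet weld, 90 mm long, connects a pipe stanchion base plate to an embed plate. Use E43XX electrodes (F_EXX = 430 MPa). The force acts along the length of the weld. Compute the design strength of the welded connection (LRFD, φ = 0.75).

Effective throat t_e = 0.707 × 16 = 11.31 mm.
Total length L = 90 mm; A_we = 11.31 × 90 = 1018 mm².
F_nw = 0.6 F_EXX = 0.6 × 430 = 258 MPa.
φR_n = 0.75 × 258 × 1018 × 10⁻³ = 197 kN.

φR_n ≈ 197 kN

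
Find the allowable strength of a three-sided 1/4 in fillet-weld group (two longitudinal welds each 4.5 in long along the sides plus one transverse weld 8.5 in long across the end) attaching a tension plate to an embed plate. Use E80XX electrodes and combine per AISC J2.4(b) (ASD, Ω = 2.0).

R_n/Ω ≈ 86.5 kips

E80XX → F_EXX = 80 ksi.
t_e = 0.707 × 0.25 = 0.1767 in.
R_nwl = 0.6 × 80 × 0.1767 × 9 = 76.36 kips (longitudinal, 2 welds).
R_nwt = 0.6 × 80 × 0.1767 × 8.5 = 72.11 kips (transverse, base value).
(i) R_nwl + R_nwt = 148.5 kips; (ii) 0.85 R_nwl + 1.5 R_nwt = 173.1 kips.
R_n = max = 173.1 kips [governs: (ii)]; R_n/Ω = 86.54 kips.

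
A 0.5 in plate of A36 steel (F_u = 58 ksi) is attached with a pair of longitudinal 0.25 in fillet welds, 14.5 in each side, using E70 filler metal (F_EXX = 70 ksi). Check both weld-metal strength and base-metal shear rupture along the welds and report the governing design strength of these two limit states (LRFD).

φR_n ≈ 161 kips (weld metal governs)

t_e = 0.707 × 0.25 = 0.1767 in; L = 29 in.
Weld metal: φR_n = 0.75 × 0.6 × 70 × 0.1767 × 29 = 161.5 kips.
Base metal (shear rupture): φR_n = 0.75 × 0.6 × 58 × 0.5 × 29 = 378.4 kips.
Governing: weld metal.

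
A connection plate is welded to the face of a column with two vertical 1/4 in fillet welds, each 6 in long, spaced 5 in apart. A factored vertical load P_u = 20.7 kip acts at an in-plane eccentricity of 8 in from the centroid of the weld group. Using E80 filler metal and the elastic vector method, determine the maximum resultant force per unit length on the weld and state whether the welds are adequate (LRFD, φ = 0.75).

E80XX → F_EXX = 80 ksi.
Total weld length L_w = 12 in. Treat welds as unit-width lines.
Polar moment about centroid: J = 2[d³/12 + d(b/2)²] = 2[6³/12 + 6×2.5²] = 111 in³.
Direct shear f_v = P/L_w = 20.7 / 12 = 1.725 kip/in (vertical).
Torsion M = P·e = 20.7 × 8 = 165.6 kip·in.
Critical point at (x, y) = (2.5, 3) from centroid. f_tx = M·y/J = 4.476 kip/in; f_ty = M·x/J = 3.73 kip/in.
Resultant f_max = √[f_tx² + (f_v + f_ty)²] = √[4.476² + (1.725 + 3.73)²] = 7.056 kip/in.
Capacity per unit length: φr_n = 0.75 × 0.6 × 80 × (0.707 × 0.25) = 6.363 kip/in.
7.056 > 6.363 → NOT adequate.

f_max ≈ 7.06 kip/in; NOT adequate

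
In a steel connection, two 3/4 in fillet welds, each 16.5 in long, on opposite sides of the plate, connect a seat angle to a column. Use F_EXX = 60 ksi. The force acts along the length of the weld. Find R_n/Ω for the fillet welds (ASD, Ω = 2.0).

R_n/Ω ≈ 315 kips

Effective throat t_e = 0.707 × 0.75 = 0.5302 in.
Total length L = 33 in; A_we = 0.5302 × 33 = 17.5 in².
F_nw = 0.6 F_EXX = 0.6 × 60 = 36 ksi.
R_n = 36 × 17.5 = 629.9 kips; R_n/Ω = 629.9/2.0 = 315 kips.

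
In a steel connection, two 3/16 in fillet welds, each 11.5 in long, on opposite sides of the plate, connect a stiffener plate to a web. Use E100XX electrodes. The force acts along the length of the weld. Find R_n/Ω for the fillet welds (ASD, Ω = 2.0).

E100XX → F_EXX = 100 ksi.
Effective throat t_e = 0.707 × 0.1875 = 0.1326 in.
Total length L = 23 in; A_we = 0.1326 × 23 = 3.049 in².
F_nw = 0.6 F_EXX = 0.6 × 100 = 60 ksi.
R_n = 60 × 3.049 = 182.9 kip; R_n/Ω = 182.9/2.0 = 91.47 kip.

R_n/Ω ≈ 91.5 kip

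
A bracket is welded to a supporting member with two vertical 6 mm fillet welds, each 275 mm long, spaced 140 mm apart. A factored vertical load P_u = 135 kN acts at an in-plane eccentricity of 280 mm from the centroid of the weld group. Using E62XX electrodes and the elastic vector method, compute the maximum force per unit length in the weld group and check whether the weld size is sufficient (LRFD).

f_max ≈ 1080 N/mm; adequate

E62XX → F_EXX = 620 MPa.
Total weld length L_w = 550 mm. Treat welds as unit-width lines.
Polar moment about centroid: J = 2[d³/12 + d(b/2)²] = 2[275³/12 + 275×70²] = 6161000 mm³.
Direct shear f_v = P/L_w = 135×10³ / 550 = 245.5 N/mm (vertical).
Torsion M = P·e = 135×10³ × 280 = 37800000 N·mm.
Critical point at (x, y) = (70, 137.5) from centroid. f_tx = M·y/J = 843.6 N/mm; f_ty = M·x/J = 429.5 N/mm.
Resultant f_max = √[f_tx² + (f_v + f_ty)²] = √[843.6² + (245.5 + 429.5)²] = 1080 N/mm.
Capacity per unit length: φr_n = 0.75 × 0.6 × 620 × (0.707 × 6) = 1184 N/mm.
1080 ≤ 1184 → adequate.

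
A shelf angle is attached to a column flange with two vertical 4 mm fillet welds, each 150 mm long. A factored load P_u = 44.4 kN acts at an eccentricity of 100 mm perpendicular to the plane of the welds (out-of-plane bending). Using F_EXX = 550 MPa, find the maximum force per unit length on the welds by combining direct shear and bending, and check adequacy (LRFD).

L_w = 2 × 150 = 300 mm; section modulus (unit throat) S = 2 × L²/6 = 7500 mm².
Direct shear f_v = P/L_w = 44.4×10³/300 = 148 N/mm.
Moment M = P × e = 44.4×10³ × 100 = 4440000 N·mm; bending f_b = M/S = 592 N/mm.
f_max = √(f_v² + f_b²) = √(148² + 592²) = 610.2 N/mm.
φr_n = 0.75 × 0.6 × 550 × (0.707 × 4) = 699.9 N/mm → adequate.

f_max ≈ 610 N/mm; adequate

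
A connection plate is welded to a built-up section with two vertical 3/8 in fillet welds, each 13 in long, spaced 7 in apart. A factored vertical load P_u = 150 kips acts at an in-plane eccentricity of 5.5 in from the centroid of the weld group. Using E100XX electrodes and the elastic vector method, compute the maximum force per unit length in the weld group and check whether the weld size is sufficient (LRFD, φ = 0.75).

f_max ≈ 12.7 kip/in; NOT adequate

E100XX → F_EXX = 100 ksi.
Total weld length L_w = 26 in. Treat welds as unit-width lines.
Polar moment about centroid: J = 2[d³/12 + d(b/2)²] = 2[13³/12 + 13×3.5²] = 684.7 in³.
Direct shear f_v = P/L_w = 150 / 26 = 5.769 kip/in (vertical).
Torsion M = P·e = 150 × 5.5 = 825 kip·in.
Critical point at (x, y) = (3.5, 6.5) from centroid. f_tx = M·y/J = 7.832 kip/in; f_ty = M·x/J = 4.217 kip/in.
Resultant f_max = √[f_tx² + (f_v + f_ty)²] = √[7.832² + (5.769 + 4.217)²] = 12.69 kip/in.
Capacity per unit length: φr_n = 0.75 × 0.6 × 100 × (0.707 × 0.375) = 11.93 kip/in.
12.69 > 11.93 → NOT adequate.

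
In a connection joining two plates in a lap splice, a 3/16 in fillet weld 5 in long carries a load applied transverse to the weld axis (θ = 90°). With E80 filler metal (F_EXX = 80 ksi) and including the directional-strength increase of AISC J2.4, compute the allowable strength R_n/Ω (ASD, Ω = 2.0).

t_e = 0.707 × 0.1875 = 0.1326 in; A_we = 0.1326 × 5 = 0.6628 in².
Directional factor: 1.0 + 0.5 sin^1.5(90°) = 1.5.
F_nw = 0.6 × 80 × 1.5 = 72 ksi.
R_n/Ω = (72 × 0.6628) / 2.0 = 23.86 kip.

R_n/Ω ≈ 23.9 kip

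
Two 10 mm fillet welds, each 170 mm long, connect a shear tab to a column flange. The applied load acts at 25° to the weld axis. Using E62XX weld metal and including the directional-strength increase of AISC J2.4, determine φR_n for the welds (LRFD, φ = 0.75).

E62XX → F_EXX = 620 MPa.
t_e = 0.707 × 10 = 7.07 mm; A_we = 7.07 × 340 = 2404 mm².
Directional factor: 1.0 + 0.5 sin^1.5(25°) = 1.137.
F_nw = 0.6 × 620 × 1.137 = 423.1 MPa.
φR_n = 0.75 × 423.1 × 2404 × 10⁻³ = 762.8 kN.

φR_n ≈ 763 kN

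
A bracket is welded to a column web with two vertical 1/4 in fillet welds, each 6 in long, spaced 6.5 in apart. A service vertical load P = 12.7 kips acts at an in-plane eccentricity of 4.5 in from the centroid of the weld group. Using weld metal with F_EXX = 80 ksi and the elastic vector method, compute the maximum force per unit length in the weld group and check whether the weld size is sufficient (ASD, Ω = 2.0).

Total weld length L_w = 12 in. Treat welds as unit-width lines.
Polar moment about centroid: J = 2[d³/12 + d(b/2)²] = 2[6³/12 + 6×3.25²] = 162.8 in³.
Direct shear f_v = P/L_w = 12.7 / 12 = 1.058 kip/in (vertical).
Torsion M = P·e = 12.7 × 4.5 = 57.15 kip·in.
Critical point at (x, y) = (3.25, 3) from centroid. f_tx = M·y/J = 1.053 kip/in; f_ty = M·x/J = 1.141 kip/in.
Resultant f_max = √[f_tx² + (f_v + f_ty)²] = √[1.053² + (1.058 + 1.141)²] = 2.439 kip/in.
Capacity per unit length: r_n/Ω = (1/2.0) × 0.6 × 80 × (0.707 × 0.25) = 4.242 kip/in.
2.439 ≤ 4.242 → adequate.

f_max ≈ 2.44 kip/in; adequate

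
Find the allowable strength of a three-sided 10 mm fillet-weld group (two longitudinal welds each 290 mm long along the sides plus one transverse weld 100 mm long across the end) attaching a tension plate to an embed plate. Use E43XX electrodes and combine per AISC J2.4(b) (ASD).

E43XX → F_EXX = 430 MPa.
t_e = 0.707 × 10 = 7.07 mm.
R_nwl = 0.6 × 430 × 7.07 × 580 × 10⁻³ = 1058 kN (longitudinal, 2 welds).
R_nwt = 0.6 × 430 × 7.07 × 100 × 10⁻³ = 182.4 kN (transverse, base value).
(i) R_nwl + R_nwt = 1240 kN; (ii) 0.85 R_nwl + 1.5 R_nwt = 1173 kN.
R_n = max = 1240 kN [governs: (i)]; R_n/Ω = 620.2 kN.

R_n/Ω ≈ 620 kN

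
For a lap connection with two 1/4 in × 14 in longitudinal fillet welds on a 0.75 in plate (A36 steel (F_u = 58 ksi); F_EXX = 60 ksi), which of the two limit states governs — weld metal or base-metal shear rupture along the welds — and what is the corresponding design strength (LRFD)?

t_e = 0.707 × 0.25 = 0.1767 in; L = 28 in.
Weld metal: φR_n = 0.75 × 0.6 × 60 × 0.1767 × 28 = 133.6 kips.
Base metal (shear rupture): φR_n = 0.75 × 0.6 × 58 × 0.75 × 28 = 548.1 kips.
Governing: weld metal.

φR_n ≈ 134 kips (weld metal governs)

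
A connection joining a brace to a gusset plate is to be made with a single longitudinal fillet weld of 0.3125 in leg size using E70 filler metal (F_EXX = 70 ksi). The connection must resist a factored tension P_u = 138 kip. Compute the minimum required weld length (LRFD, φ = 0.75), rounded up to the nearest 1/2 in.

L = 20 in

Throat t_e = 0.707 × 0.3125 = 0.2209 in.
φr_n = 0.75 × 0.6 × 70 × 0.2209 = 6.96 kip/in.
L_req = P_u / φr_n = 138 / 6.96 = 19.83 in total.
Round up → use L = 20 in.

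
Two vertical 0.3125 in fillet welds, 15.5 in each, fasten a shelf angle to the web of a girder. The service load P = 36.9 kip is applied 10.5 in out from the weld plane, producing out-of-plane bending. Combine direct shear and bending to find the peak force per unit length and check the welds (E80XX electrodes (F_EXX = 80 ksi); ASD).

f_max ≈ 4.98 kip/in; adequate

L_w = 2 × 15.5 = 31 in; section modulus (unit throat) S = 2 × L²/6 = 80.08 in².
Direct shear f_v = P/L_w = 36.9/31 = 1.19 kip/in.
Moment M = P × e = 36.9 × 10.5 = 387.45 kip·in; bending f_b = M/S = 4.838 kip/in.
f_max = √(f_v² + f_b²) = √(1.19² + 4.838²) = 4.982 kip/in.
r_n/Ω = (1/2.0) × 0.6 × 80 × (0.707 × 0.3125) = 5.302 kip/in → adequate.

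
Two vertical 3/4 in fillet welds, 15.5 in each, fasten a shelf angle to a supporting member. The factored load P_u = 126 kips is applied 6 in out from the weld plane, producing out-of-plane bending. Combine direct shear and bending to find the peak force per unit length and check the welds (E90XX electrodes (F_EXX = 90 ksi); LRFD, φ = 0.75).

f_max ≈ 10.3 kip/in; adequate

L_w = 2 × 15.5 = 31 in; section modulus (unit throat) S = 2 × L²/6 = 80.08 in².
Direct shear f_v = P/L_w = 126/31 = 4.065 kip/in.
Moment M = P × e = 126 × 6 = 756 kip·in; bending f_b = M/S = 9.44 kip/in.
f_max = √(f_v² + f_b²) = √(4.065² + 9.44²) = 10.28 kip/in.
φr_n = 0.75 × 0.6 × 90 × (0.707 × 0.75) = 21.48 kip/in → adequate.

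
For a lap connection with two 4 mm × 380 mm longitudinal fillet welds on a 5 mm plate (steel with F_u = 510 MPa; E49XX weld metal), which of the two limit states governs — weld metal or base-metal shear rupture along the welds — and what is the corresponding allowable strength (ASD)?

R_n/Ω ≈ 316 kN (weld metal governs)

E49XX → F_EXX = 490 MPa.
t_e = 0.707 × 4 = 2.828 mm; L = 760 mm.
Weld metal: R_n/Ω = (1/2.0) × 0.6 × 490 × 2.828 × 760 × 10⁻³ = 315.9 kN.
Base metal (shear rupture): R_n/Ω = (1/2.0) × 0.6 × 510 × 5 × 760 × 10⁻³ = 581.4 kN.
Governing: weld metal.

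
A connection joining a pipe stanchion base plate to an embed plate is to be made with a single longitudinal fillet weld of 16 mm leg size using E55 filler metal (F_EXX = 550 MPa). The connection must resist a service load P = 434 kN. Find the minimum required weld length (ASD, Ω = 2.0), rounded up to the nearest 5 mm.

Throat t_e = 0.707 × 16 = 11.31 mm.
r_n/Ω = (0.6 × 550 × 11.31) / 2.0 = 1866 N/mm = 1.866 kN/mm.
L_req = P / (r_n/Ω) = 434 / 1.866 = 232.5 mm total.
Round up → use L = 235 mm.

L = 235 mm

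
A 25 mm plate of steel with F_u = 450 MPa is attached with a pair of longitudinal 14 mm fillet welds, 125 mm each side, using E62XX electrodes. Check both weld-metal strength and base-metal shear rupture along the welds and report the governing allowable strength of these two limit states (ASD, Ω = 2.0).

R_n/Ω ≈ 460 kN (weld metal governs)

E62XX → F_EXX = 620 MPa.
t_e = 0.707 × 14 = 9.898 mm; L = 250 mm.
Weld metal: R_n/Ω = (1/2.0) × 0.6 × 620 × 9.898 × 250 × 10⁻³ = 460.3 kN.
Base metal (shear rupture): R_n/Ω = (1/2.0) × 0.6 × 450 × 25 × 250 × 10⁻³ = 843.8 kN.
Governing: weld metal.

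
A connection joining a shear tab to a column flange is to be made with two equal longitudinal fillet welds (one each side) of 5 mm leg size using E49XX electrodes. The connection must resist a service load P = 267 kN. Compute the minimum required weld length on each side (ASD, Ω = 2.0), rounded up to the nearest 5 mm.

E49XX → F_EXX = 490 MPa.
Throat t_e = 0.707 × 5 = 3.535 mm.
r_n/Ω = (0.6 × 490 × 3.535) / 2.0 = 519.6 N/mm = 0.5196 kN/mm.
L_req = P / (r_n/Ω) = 267 / 0.5196 = 513.8 mm total.
Per side: 513.8 / 2 = 256.9 mm.
Round up → use L = 260 mm on each side.

L = 260 mm on each side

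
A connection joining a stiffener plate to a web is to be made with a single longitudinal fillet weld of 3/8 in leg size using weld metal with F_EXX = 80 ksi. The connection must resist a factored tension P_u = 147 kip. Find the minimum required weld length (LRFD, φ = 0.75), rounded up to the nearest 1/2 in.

L = 15.5 in

Throat t_e = 0.707 × 0.375 = 0.2651 in.
φr_n = 0.75 × 0.6 × 80 × 0.2651 = 9.544 kip/in.
L_req = P_u / φr_n = 147 / 9.544 = 15.4 in total.
Round up → use L = 15.5 in.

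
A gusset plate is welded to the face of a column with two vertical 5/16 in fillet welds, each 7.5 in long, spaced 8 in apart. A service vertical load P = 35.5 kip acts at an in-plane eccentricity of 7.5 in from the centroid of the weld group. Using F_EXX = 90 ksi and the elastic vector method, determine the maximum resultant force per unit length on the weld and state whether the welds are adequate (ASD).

f_max ≈ 6.63 kip/in; NOT adequate

Total weld length L_w = 15 in. Treat welds as unit-width lines.
Polar moment about centroid: J = 2[d³/12 + d(b/2)²] = 2[7.5³/12 + 7.5×4²] = 310.3 in³.
Direct shear f_v = P/L_w = 35.5 / 15 = 2.367 kip/in (vertical).
Torsion M = P·e = 35.5 × 7.5 = 266.25 kip·in.
Critical point at (x, y) = (4, 3.75) from centroid. f_tx = M·y/J = 3.218 kip/in; f_ty = M·x/J = 3.432 kip/in.
Resultant f_max = √[f_tx² + (f_v + f_ty)²] = √[3.218² + (2.367 + 3.432)²] = 6.632 kip/in.
Capacity per unit length: r_n/Ω = (1/2.0) × 0.6 × 90 × (0.707 × 0.3125) = 5.965 kip/in.
6.632 > 5.965 → NOT adequate.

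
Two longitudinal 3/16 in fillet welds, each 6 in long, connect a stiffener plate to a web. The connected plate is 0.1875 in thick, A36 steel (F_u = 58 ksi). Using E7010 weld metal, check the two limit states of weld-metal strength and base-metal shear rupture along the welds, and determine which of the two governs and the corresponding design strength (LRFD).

E70XX → F_EXX = 70 ksi.
t_e = 0.707 × 0.1875 = 0.1326 in; L = 12 in.
Weld metal: φR_n = 0.75 × 0.6 × 70 × 0.1326 × 12 = 50.11 kip.
Base metal (shear rupture): φR_n = 0.75 × 0.6 × 58 × 0.1875 × 12 = 58.72 kip.
Governing: weld metal.

φR_n ≈ 50.1 kip (weld metal governs)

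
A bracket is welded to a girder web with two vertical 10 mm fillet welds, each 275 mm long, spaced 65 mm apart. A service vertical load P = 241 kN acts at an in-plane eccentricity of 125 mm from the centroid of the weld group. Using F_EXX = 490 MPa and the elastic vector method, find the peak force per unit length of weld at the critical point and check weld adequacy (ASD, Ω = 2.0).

Total weld length L_w = 550 mm. Treat welds as unit-width lines.
Polar moment about centroid: J = 2[d³/12 + d(b/2)²] = 2[275³/12 + 275×32.5²] = 4047000 mm³.
Direct shear f_v = P/L_w = 241×10³ / 550 = 438.2 N/mm (vertical).
Torsion M = P·e = 241×10³ × 125 = 30125000 N·mm.
Critical point at (x, y) = (32.5, 137.5) from centroid. f_tx = M·y/J = 1023 N/mm; f_ty = M·x/J = 241.9 N/mm.
Resultant f_max = √[f_tx² + (f_v + f_ty)²] = √[1023² + (438.2 + 241.9)²] = 1229 N/mm.
Capacity per unit length: r_n/Ω = (1/2.0) × 0.6 × 490 × (0.707 × 10) = 1039 N/mm.
1229 > 1039 → NOT adequate.

f_max ≈ 1230 N/mm; NOT adequate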